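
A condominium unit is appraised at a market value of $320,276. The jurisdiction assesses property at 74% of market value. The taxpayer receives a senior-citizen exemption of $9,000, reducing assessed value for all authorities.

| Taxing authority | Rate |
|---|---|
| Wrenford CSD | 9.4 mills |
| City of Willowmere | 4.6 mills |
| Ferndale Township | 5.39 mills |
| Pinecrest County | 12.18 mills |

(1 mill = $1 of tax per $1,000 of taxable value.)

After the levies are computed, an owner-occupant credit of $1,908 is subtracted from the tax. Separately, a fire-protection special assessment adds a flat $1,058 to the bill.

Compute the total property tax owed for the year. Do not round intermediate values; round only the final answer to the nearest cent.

$6,348.09

Assessed value = $320,276 × 0.74 = $237,004.24
Taxable value = $237,004.24 − $9,000 = $228,004.24
Wrenford CSD: $228,004.24 × 0.0094 = $2,143.239856
City of Willowmere: $228,004.24 × 0.0046 = $1,048.819504
Ferndale Township: $228,004.24 × 0.00539 = $1,228.9428536
Pinecrest County: $228,004.24 × 0.01218 = $2,777.0916432
Levies subtotal = $7,198.0938568
After credit = $7,198.0938568 − $1,908 = $5,290.0938568
Total = $5,290.0938568 + $1,058 = $6,348.0938568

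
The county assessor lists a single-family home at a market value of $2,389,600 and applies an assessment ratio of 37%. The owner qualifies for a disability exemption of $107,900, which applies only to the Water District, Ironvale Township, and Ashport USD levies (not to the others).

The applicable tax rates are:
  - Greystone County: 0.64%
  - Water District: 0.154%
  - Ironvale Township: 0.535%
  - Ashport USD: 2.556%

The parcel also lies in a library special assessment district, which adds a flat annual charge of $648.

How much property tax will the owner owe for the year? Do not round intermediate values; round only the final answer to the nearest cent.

Assessed value = $2,389,600 × 0.37 = $884,152
Greystone County: $884,152 × 0.0064 = $5,658.5728
Water District: ($884,152 − $107,900) × 0.00154 = $776,252 × 0.00154 = $1,195.42808
Ironvale Township: ($884,152 − $107,900) × 0.00535 = $776,252 × 0.00535 = $4,152.9482
Ashport USD: ($884,152 − $107,900) × 0.02556 = $776,252 × 0.02556 = $19,841.00112
Levies subtotal = $30,847.9502
Total = $30,847.9502 + $648 = $31,495.9502

$31,495.95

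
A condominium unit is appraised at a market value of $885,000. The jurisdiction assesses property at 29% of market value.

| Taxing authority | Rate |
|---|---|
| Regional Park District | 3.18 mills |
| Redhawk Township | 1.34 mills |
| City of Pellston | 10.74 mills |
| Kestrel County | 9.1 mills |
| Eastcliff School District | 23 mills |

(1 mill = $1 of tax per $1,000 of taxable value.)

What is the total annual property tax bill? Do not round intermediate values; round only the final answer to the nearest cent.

$12,154.94

Assessed value = $885,000 × 0.29 = $256,650
Regional Park District: $256,650 × 0.00318 = $816.147
Redhawk Township: $256,650 × 0.00134 = $343.911
City of Pellston: $256,650 × 0.01074 = $2,756.421
Kestrel County: $256,650 × 0.0091 = $2,335.515
Eastcliff School District: $256,650 × 0.023 = $5,902.95
Total = $816.147 + $343.911 + $2,756.421 + $2,335.515 + $5,902.95 = $12,154.944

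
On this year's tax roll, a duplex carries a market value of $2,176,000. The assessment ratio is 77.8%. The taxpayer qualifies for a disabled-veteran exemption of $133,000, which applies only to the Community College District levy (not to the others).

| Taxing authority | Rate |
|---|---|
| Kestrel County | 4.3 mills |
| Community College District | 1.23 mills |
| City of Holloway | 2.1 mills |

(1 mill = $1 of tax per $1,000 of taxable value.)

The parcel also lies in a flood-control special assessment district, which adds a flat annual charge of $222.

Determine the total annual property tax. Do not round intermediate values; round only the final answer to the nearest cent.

Assessed value = $2,176,000 × 0.778 = $1,692,928
Kestrel County: $1,692,928 × 0.0043 = $7,279.5904
Community College District: ($1,692,928 − $133,000) × 0.00123 = $1,559,928 × 0.00123 = $1,918.71144
City of Holloway: $1,692,928 × 0.0021 = $3,555.1488
Levies subtotal = $12,753.45064
Total = $12,753.45064 + $222 = $12,975.45064

$12,975.45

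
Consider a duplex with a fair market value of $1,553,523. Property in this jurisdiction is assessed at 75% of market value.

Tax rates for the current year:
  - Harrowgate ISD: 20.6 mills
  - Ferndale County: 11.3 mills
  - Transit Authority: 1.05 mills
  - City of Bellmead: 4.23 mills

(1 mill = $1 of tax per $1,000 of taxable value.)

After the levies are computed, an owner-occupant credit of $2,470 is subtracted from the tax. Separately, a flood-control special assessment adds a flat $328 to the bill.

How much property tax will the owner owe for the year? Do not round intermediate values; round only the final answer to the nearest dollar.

Assessed value = $1,553,523 × 0.75 = $1,165,142.25
Harrowgate ISD: $1,165,142.25 × 0.0206 = $24,001.93035
Ferndale County: $1,165,142.25 × 0.0113 = $13,166.107425
Transit Authority: $1,165,142.25 × 0.00105 = $1,223.3993625
City of Bellmead: $1,165,142.25 × 0.00423 = $4,928.5517175
Levies subtotal = $43,319.988855
After credit = $43,319.988855 − $2,470 = $40,849.988855
Total = $40,849.988855 + $328 = $41,177.988855

$41,178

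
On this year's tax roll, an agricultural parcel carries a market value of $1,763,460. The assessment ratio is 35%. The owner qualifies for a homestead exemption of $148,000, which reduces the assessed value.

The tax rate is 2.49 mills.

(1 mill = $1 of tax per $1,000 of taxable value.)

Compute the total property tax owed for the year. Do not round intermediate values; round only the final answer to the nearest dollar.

$1,168

Assessed value = $1,763,460 × 0.35 = $617,211
Taxable value = $617,211 − $148,000 = $469,211
Tax = $469,211 × 0.00249 = $1,168.33539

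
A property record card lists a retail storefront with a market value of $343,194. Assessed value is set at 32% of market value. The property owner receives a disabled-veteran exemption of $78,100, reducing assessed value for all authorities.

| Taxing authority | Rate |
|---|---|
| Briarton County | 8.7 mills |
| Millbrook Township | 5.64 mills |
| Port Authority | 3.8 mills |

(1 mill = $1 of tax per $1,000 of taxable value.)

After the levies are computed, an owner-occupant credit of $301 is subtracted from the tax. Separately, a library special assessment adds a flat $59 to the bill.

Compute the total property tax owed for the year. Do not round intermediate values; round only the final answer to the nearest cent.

Assessed value = $343,194 × 0.32 = $109,822.08
Taxable value = $109,822.08 − $78,100 = $31,722.08
Briarton County: $31,722.08 × 0.0087 = $275.982096
Millbrook Township: $31,722.08 × 0.00564 = $178.9125312
Port Authority: $31,722.08 × 0.0038 = $120.543904
Levies subtotal = $575.4385312
After credit = $575.4385312 − $301 = $274.4385312
Total = $274.4385312 + $59 = $333.4385312

$333.44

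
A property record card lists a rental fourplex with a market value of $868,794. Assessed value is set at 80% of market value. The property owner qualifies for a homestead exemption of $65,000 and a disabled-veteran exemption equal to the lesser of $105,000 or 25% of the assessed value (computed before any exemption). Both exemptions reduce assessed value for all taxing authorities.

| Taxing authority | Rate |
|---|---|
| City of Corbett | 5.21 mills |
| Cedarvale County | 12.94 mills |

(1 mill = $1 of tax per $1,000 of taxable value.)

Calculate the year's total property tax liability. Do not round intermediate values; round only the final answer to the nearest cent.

Assessed value = $868,794 × 0.8 = $695,035.2
Disabled-veteran exemption = min($105,000, 25% × $695,035.2) = min($105,000, $173,758.8) = $105,000 (dollar cap binds)
Taxable value = $695,035.2 − $65,000 − $105,000 = $525,035.2
City of Corbett: $525,035.2 × 0.00521 = $2,735.433392
Cedarvale County: $525,035.2 × 0.01294 = $6,793.955488
Total = $9,529.38888

$9,529.39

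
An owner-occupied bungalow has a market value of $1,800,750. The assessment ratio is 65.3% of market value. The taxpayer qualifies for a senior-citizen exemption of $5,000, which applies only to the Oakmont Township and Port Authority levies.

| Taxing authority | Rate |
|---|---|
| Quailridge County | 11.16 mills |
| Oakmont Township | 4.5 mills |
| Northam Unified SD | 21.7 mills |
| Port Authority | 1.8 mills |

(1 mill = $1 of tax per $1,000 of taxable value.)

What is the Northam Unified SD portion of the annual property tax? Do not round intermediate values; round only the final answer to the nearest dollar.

Assessed value = $1,800,750 × 0.653 = $1,175,889.75
Northam Unified SD taxable value = $1,175,889.75 (exemption does not apply)
Northam Unified SD levy = $1,175,889.75 × 0.0217 = $25,516.807575

$25,517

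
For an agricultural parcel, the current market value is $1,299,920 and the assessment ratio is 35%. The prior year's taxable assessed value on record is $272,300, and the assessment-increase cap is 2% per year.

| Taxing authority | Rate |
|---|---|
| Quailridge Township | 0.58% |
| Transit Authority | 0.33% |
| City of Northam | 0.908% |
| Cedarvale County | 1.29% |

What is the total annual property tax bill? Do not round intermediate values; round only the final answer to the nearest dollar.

$8,632

Uncapped assessed value = $1,299,920 × 0.35 = $454,972
Cap limit = $272,300 × 1.02 = $277,746
Taxable assessed value = min($454,972, $277,746) = $277,746 (cap binds)
Quailridge Township: $277,746 × 0.0058 = $1,610.9268
Transit Authority: $277,746 × 0.0033 = $916.5618
City of Northam: $277,746 × 0.00908 = $2,521.93368
Cedarvale County: $277,746 × 0.0129 = $3,582.9234
Total = $8,632.34568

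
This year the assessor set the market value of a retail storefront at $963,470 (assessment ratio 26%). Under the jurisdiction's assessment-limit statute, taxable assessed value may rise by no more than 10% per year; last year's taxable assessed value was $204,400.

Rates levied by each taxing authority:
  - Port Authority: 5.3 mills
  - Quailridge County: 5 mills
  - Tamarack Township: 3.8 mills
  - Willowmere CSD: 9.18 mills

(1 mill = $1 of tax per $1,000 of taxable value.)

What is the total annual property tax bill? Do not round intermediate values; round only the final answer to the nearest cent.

Uncapped assessed value = $963,470 × 0.26 = $250,502.2
Cap limit = $204,400 × 1.1 = $224,840
Taxable assessed value = min($250,502.2, $224,840) = $224,840 (cap binds)
Port Authority: $224,840 × 0.0053 = $1,191.652
Quailridge County: $224,840 × 0.005 = $1,124.2
Tamarack Township: $224,840 × 0.0038 = $854.392
Willowmere CSD: $224,840 × 0.00918 = $2,064.0312
Total = $5,234.2752

$5,234.28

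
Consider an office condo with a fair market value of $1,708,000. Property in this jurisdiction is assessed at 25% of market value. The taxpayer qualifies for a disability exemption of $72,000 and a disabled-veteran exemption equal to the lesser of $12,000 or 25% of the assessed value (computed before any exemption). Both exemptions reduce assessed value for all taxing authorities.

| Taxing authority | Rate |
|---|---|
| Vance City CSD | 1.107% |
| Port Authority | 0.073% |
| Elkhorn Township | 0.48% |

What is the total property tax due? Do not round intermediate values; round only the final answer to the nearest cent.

$5,693.80

Assessed value = $1,708,000 × 0.25 = $427,000
Disabled-veteran exemption = min($12,000, 25% × $427,000) = min($12,000, $106,750) = $12,000 (dollar cap binds)
Taxable value = $427,000 − $72,000 − $12,000 = $343,000
Vance City CSD: $343,000 × 0.01107 = $3,797.01
Port Authority: $343,000 × 0.00073 = $250.39
Elkhorn Township: $343,000 × 0.0048 = $1,646.4
Total = $5,693.8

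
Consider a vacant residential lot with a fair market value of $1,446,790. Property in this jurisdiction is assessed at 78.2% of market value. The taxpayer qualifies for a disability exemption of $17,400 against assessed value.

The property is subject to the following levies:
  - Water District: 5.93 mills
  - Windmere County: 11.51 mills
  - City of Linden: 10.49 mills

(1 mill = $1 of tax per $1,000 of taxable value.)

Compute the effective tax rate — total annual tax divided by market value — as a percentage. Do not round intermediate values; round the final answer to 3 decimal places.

2.151%

Assessed value = $1,446,790 × 0.782 = $1,131,389.78
Taxable value = $1,131,389.78 − $17,400 = $1,113,989.78
Water District: $1,113,989.78 × 0.00593 = $6,605.9593954
Windmere County: $1,113,989.78 × 0.01151 = $12,822.0223678
City of Linden: $1,113,989.78 × 0.01049 = $11,685.7527922
Total tax = $31,113.7345554
Effective rate = $31,113.7345554 ÷ $1,446,790 = 2.151% of market value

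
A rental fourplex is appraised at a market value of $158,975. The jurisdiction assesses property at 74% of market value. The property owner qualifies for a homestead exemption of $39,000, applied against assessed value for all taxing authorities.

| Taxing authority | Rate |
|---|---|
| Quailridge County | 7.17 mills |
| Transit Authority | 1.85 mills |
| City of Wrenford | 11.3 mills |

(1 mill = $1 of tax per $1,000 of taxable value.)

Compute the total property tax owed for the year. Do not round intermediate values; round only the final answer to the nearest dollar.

Assessed value = $158,975 × 0.74 = $117,641.5
Taxable value = $117,641.5 − $39,000 = $78,641.5
Quailridge County: $78,641.5 × 0.00717 = $563.859555
Transit Authority: $78,641.5 × 0.00185 = $145.486775
City of Wrenford: $78,641.5 × 0.0113 = $888.64895
Total = $563.859555 + $145.486775 + $888.64895 = $1,597.99528

$1,598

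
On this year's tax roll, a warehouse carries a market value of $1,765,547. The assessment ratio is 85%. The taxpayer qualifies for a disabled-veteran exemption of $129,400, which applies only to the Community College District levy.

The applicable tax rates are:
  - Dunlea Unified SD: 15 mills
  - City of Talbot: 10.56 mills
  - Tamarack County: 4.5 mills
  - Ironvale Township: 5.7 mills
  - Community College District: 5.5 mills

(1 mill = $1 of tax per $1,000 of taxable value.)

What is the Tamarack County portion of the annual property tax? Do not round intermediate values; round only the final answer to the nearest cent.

$6,753.22

Assessed value = $1,765,547 × 0.85 = $1,500,714.95
Tamarack County taxable value = $1,500,714.95 (exemption does not apply)
Tamarack County levy = $1,500,714.95 × 0.0045 = $6,753.217275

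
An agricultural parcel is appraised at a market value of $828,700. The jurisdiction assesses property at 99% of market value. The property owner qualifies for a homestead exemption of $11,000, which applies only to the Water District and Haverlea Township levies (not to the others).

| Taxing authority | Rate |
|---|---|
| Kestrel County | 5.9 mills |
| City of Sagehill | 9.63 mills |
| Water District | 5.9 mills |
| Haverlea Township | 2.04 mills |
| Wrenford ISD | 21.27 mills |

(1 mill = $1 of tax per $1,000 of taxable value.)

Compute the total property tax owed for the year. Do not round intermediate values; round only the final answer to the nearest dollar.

$36,618

Assessed value = $828,700 × 0.99 = $820,413
Kestrel County: $820,413 × 0.0059 = $4,840.4367
City of Sagehill: $820,413 × 0.00963 = $7,900.57719
Water District: ($820,413 − $11,000) × 0.0059 = $809,413 × 0.0059 = $4,775.5367
Haverlea Township: ($820,413 − $11,000) × 0.00204 = $809,413 × 0.00204 = $1,651.20252
Wrenford ISD: $820,413 × 0.02127 = $17,450.18451
Total = $36,617.93762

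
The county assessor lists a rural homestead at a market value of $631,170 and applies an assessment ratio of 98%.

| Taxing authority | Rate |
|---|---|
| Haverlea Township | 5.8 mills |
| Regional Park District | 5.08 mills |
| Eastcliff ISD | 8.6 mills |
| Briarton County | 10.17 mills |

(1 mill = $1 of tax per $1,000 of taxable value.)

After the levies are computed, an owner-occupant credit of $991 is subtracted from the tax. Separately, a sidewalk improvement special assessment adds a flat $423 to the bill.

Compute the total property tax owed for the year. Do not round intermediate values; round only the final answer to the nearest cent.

$17,771.91

Assessed value = $631,170 × 0.98 = $618,546.6
Haverlea Township: $618,546.6 × 0.0058 = $3,587.57028
Regional Park District: $618,546.6 × 0.00508 = $3,142.216728
Eastcliff ISD: $618,546.6 × 0.0086 = $5,319.50076
Briarton County: $618,546.6 × 0.01017 = $6,290.618922
Levies subtotal = $18,339.90669
After credit = $18,339.90669 − $991 = $17,348.90669
Total = $17,348.90669 + $423 = $17,771.90669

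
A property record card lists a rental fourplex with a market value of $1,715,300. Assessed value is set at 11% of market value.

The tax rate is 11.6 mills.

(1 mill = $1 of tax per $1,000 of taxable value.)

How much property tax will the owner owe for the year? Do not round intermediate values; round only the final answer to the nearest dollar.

$2,189

Assessed value = $1,715,300 × 0.11 = $188,683
Tax = $188,683 × 0.0116 = $2,188.7228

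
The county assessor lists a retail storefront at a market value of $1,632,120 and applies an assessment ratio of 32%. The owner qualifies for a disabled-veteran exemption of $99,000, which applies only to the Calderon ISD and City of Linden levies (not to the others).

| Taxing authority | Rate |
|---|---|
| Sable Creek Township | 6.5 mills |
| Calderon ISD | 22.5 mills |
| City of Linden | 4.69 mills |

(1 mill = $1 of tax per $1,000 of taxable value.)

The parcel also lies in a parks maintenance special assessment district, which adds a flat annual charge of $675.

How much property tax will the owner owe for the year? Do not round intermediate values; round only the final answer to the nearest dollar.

Assessed value = $1,632,120 × 0.32 = $522,278.4
Sable Creek Township: $522,278.4 × 0.0065 = $3,394.8096
Calderon ISD: ($522,278.4 − $99,000) × 0.0225 = $423,278.4 × 0.0225 = $9,523.764
City of Linden: ($522,278.4 − $99,000) × 0.00469 = $423,278.4 × 0.00469 = $1,985.175696
Levies subtotal = $14,903.749296
Total = $14,903.749296 + $675 = $15,578.749296

$15,579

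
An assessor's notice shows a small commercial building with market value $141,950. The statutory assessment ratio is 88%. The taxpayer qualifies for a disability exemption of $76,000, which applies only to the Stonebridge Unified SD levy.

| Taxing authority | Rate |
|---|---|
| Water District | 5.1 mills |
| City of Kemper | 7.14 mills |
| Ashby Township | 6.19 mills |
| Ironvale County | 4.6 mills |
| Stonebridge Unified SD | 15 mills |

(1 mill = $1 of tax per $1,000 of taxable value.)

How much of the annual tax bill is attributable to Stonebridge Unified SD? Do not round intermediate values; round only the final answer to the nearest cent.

$733.74

Assessed value = $141,950 × 0.88 = $124,916
Stonebridge Unified SD taxable value = $124,916 − $76,000 = $48,916
Stonebridge Unified SD levy = $48,916 × 0.015 = $733.74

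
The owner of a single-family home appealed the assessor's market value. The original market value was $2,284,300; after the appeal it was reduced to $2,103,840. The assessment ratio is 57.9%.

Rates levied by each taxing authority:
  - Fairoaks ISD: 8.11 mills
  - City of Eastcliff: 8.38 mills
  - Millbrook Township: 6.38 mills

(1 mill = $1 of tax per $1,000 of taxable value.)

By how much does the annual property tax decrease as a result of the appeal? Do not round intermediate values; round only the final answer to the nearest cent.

$2,389.60

Old assessed value = $2,284,300 × 0.579 = $1,322,609.7
New assessed value = $2,103,840 × 0.579 = $1,218,123.36
Combined rate = 0.00811 + 0.00838 + 0.00638 = 0.02287
Old tax = $1,322,609.7 × 0.02287 = $30,248.083839
New tax = $1,218,123.36 × 0.02287 = $27,858.4812432
Reduction = $30,248.083839 − $27,858.4812432 = $2,389.6025958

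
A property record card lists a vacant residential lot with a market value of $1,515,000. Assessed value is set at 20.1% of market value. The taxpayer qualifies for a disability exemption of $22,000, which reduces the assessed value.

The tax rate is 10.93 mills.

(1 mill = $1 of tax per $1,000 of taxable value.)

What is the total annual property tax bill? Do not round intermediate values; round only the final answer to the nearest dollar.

Assessed value = $1,515,000 × 0.201 = $304,515
Taxable value = $304,515 − $22,000 = $282,515
Tax = $282,515 × 0.01093 = $3,087.88895

$3,088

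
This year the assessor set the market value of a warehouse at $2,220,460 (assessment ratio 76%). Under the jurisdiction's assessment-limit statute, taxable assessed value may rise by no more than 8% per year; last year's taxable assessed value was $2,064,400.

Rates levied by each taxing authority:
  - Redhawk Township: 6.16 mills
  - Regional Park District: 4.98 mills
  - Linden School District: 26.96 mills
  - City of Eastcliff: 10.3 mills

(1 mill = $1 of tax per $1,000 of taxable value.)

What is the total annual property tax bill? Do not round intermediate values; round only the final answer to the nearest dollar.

Uncapped assessed value = $2,220,460 × 0.76 = $1,687,549.6
Cap limit = $2,064,400 × 1.08 = $2,229,552
Taxable assessed value = min($1,687,549.6, $2,229,552) = $1,687,549.6 (cap does not bind)
Redhawk Township: $1,687,549.6 × 0.00616 = $10,395.305536
Regional Park District: $1,687,549.6 × 0.00498 = $8,403.997008
Linden School District: $1,687,549.6 × 0.02696 = $45,496.337216
City of Eastcliff: $1,687,549.6 × 0.0103 = $17,381.76088
Total = $81,677.40064

$81,677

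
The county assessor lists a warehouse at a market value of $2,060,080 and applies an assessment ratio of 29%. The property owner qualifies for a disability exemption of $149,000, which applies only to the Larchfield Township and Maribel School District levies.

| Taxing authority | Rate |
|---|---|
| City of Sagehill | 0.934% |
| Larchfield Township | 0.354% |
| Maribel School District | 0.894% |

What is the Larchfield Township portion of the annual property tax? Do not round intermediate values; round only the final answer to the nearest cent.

$1,587.42

Assessed value = $2,060,080 × 0.29 = $597,423.2
Larchfield Township taxable value = $597,423.2 − $149,000 = $448,423.2
Larchfield Township levy = $448,423.2 × 0.00354 = $1,587.418128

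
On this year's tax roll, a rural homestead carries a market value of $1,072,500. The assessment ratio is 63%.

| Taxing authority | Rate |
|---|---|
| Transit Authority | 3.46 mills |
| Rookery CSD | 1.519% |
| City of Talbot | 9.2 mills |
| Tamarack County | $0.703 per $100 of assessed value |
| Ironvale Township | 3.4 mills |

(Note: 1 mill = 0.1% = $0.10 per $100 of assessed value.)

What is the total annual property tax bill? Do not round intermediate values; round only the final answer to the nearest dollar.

$25,865

Assessed value = $1,072,500 × 0.63 = $675,675
Transit Authority: $675,675 × 0.00346 = $2,337.8355
Rookery CSD: $675,675 × 0.01519 = $10,263.50325
City of Talbot: $675,675 × 0.0092 = $6,216.21
Tamarack County: $675,675 × 0.00703 = $4,749.99525
Ironvale Township: $675,675 × 0.0034 = $2,297.295
Total = $25,864.839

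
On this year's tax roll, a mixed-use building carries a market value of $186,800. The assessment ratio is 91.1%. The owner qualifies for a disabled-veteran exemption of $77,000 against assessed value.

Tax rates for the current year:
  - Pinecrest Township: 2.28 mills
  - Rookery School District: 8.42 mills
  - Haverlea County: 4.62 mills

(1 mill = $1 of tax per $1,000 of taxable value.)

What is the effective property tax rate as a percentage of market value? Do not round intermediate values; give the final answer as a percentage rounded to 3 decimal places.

0.764%

Assessed value = $186,800 × 0.911 = $170,174.8
Taxable value = $170,174.8 − $77,000 = $93,174.8
Pinecrest Township: $93,174.8 × 0.00228 = $212.438544
Rookery School District: $93,174.8 × 0.00842 = $784.531816
Haverlea County: $93,174.8 × 0.00462 = $430.467576
Total tax = $1,427.437936
Effective rate = $1,427.437936 ÷ $186,800 = 0.764% of market value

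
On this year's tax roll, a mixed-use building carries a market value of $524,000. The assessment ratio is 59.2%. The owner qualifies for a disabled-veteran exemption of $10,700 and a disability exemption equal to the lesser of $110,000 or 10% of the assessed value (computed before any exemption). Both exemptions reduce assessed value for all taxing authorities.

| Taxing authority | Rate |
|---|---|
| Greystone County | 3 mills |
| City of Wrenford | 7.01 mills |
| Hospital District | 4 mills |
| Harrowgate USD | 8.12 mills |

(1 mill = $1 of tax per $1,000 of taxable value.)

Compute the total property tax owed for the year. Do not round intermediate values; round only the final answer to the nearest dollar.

$5,942

Assessed value = $524,000 × 0.592 = $310,208
Disability exemption = min($110,000, 10% × $310,208) = min($110,000, $31,020.8) = $31,020.8 (percentage binds)
Taxable value = $310,208 − $10,700 − $31,020.8 = $268,487.2
Greystone County: $268,487.2 × 0.003 = $805.4616
City of Wrenford: $268,487.2 × 0.00701 = $1,882.095272
Hospital District: $268,487.2 × 0.004 = $1,073.9488
Harrowgate USD: $268,487.2 × 0.00812 = $2,180.116064
Total = $5,941.621736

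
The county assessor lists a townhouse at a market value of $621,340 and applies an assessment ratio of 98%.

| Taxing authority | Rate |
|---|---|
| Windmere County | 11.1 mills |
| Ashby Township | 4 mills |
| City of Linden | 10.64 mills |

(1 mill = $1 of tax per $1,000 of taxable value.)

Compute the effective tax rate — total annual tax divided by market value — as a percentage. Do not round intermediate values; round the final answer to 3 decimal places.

2.523%

Assessed value = $621,340 × 0.98 = $608,913.2
Windmere County: $608,913.2 × 0.0111 = $6,758.93652
Ashby Township: $608,913.2 × 0.004 = $2,435.6528
City of Linden: $608,913.2 × 0.01064 = $6,478.836448
Total tax = $15,673.425768
Effective rate = $15,673.425768 ÷ $621,340 = 2.523% of market value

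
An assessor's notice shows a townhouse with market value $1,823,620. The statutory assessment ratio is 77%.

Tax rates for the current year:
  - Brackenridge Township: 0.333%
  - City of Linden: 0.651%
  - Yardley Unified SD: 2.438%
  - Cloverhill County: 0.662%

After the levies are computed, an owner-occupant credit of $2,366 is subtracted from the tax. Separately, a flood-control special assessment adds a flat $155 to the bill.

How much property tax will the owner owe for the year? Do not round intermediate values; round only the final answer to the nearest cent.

$55,136.01

Assessed value = $1,823,620 × 0.77 = $1,404,187.4
Brackenridge Township: $1,404,187.4 × 0.00333 = $4,675.944042
City of Linden: $1,404,187.4 × 0.00651 = $9,141.259974
Yardley Unified SD: $1,404,187.4 × 0.02438 = $34,234.088812
Cloverhill County: $1,404,187.4 × 0.00662 = $9,295.720588
Levies subtotal = $57,347.013416
After credit = $57,347.013416 − $2,366 = $54,981.013416
Total = $54,981.013416 + $155 = $55,136.013416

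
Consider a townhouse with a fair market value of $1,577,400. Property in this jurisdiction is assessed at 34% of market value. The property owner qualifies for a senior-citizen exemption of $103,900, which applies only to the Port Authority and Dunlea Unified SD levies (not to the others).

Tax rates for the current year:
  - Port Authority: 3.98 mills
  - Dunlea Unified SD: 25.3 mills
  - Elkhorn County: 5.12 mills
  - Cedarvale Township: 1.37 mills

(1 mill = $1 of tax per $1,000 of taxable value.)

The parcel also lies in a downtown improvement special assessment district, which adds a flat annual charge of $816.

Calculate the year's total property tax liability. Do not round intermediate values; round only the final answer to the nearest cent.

$16,957.83

Assessed value = $1,577,400 × 0.34 = $536,316
Port Authority: ($536,316 − $103,900) × 0.00398 = $432,416 × 0.00398 = $1,721.01568
Dunlea Unified SD: ($536,316 − $103,900) × 0.0253 = $432,416 × 0.0253 = $10,940.1248
Elkhorn County: $536,316 × 0.00512 = $2,745.93792
Cedarvale Township: $536,316 × 0.00137 = $734.75292
Levies subtotal = $16,141.83132
Total = $16,141.83132 + $816 = $16,957.83132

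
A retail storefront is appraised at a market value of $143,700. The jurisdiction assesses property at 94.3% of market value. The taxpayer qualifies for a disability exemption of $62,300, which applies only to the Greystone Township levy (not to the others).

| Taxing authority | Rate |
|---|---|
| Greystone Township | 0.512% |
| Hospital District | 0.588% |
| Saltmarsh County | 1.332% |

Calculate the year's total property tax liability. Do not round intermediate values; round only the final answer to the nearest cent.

$2,976.61

Assessed value = $143,700 × 0.943 = $135,509.1
Greystone Township: ($135,509.1 − $62,300) × 0.00512 = $73,209.1 × 0.00512 = $374.830592
Hospital District: $135,509.1 × 0.00588 = $796.793508
Saltmarsh County: $135,509.1 × 0.01332 = $1,804.981212
Total = $2,976.605312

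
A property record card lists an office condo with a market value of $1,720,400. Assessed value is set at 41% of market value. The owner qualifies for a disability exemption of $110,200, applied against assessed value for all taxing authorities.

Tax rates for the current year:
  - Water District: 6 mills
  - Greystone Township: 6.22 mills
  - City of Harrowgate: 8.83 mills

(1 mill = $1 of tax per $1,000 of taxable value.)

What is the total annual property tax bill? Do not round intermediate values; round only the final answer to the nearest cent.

Assessed value = $1,720,400 × 0.41 = $705,364
Taxable value = $705,364 − $110,200 = $595,164
Water District: $595,164 × 0.006 = $3,570.984
Greystone Township: $595,164 × 0.00622 = $3,701.92008
City of Harrowgate: $595,164 × 0.00883 = $5,255.29812
Total = $3,570.984 + $3,701.92008 + $5,255.29812 = $12,528.2022

$12,528.20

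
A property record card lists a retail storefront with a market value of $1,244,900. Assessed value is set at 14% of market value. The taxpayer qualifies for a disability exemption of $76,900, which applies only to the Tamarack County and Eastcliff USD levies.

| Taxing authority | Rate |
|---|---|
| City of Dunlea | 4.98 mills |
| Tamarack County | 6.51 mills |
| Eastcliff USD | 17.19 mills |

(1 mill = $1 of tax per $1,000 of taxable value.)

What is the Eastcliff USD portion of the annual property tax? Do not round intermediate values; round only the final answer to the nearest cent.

$1,674.07

Assessed value = $1,244,900 × 0.14 = $174,286
Eastcliff USD taxable value = $174,286 − $76,900 = $97,386
Eastcliff USD levy = $97,386 × 0.01719 = $1,674.06534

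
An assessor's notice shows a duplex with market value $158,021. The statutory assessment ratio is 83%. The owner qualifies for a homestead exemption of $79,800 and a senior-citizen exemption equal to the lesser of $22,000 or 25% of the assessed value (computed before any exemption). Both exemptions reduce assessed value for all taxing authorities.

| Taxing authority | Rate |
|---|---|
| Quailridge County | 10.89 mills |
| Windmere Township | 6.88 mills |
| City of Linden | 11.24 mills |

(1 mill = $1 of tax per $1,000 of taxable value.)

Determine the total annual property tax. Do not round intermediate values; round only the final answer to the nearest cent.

$851.66

Assessed value = $158,021 × 0.83 = $131,157.43
Senior-citizen exemption = min($22,000, 25% × $131,157.43) = min($22,000, $32,789.3575) = $22,000 (dollar cap binds)
Taxable value = $131,157.43 − $79,800 − $22,000 = $29,357.43
Quailridge County: $29,357.43 × 0.01089 = $319.7024127
Windmere Township: $29,357.43 × 0.00688 = $201.9791184
City of Linden: $29,357.43 × 0.01124 = $329.9775132
Total = $851.6590443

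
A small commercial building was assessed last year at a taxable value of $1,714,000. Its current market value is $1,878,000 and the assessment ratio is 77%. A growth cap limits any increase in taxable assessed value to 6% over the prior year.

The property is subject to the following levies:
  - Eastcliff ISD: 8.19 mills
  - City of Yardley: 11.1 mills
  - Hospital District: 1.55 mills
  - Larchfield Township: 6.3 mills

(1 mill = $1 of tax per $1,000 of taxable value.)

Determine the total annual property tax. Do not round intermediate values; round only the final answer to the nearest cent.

Uncapped assessed value = $1,878,000 × 0.77 = $1,446,060
Cap limit = $1,714,000 × 1.06 = $1,816,840
Taxable assessed value = min($1,446,060, $1,816,840) = $1,446,060 (cap does not bind)
Eastcliff ISD: $1,446,060 × 0.00819 = $11,843.2314
City of Yardley: $1,446,060 × 0.0111 = $16,051.266
Hospital District: $1,446,060 × 0.00155 = $2,241.393
Larchfield Township: $1,446,060 × 0.0063 = $9,110.178
Total = $39,246.0684

$39,246.07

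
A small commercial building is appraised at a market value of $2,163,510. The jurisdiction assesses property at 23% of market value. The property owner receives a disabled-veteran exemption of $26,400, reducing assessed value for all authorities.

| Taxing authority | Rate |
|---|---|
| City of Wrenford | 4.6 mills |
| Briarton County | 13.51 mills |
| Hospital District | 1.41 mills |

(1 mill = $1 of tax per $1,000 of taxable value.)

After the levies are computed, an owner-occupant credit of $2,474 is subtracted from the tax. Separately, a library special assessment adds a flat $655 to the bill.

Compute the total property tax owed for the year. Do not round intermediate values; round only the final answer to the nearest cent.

Assessed value = $2,163,510 × 0.23 = $497,607.3
Taxable value = $497,607.3 − $26,400 = $471,207.3
City of Wrenford: $471,207.3 × 0.0046 = $2,167.55358
Briarton County: $471,207.3 × 0.01351 = $6,366.010623
Hospital District: $471,207.3 × 0.00141 = $664.402293
Levies subtotal = $9,197.966496
After credit = $9,197.966496 − $2,474 = $6,723.966496
Total = $6,723.966496 + $655 = $7,378.966496

$7,378.97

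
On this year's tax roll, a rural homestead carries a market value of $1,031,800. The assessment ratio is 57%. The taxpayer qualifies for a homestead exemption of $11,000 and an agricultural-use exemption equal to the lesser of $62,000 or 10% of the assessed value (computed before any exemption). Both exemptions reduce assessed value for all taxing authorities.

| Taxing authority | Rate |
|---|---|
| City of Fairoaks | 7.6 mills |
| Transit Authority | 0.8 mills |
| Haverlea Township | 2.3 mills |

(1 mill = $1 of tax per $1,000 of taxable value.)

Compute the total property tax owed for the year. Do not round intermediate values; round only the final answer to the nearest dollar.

Assessed value = $1,031,800 × 0.57 = $588,126
Agricultural-use exemption = min($62,000, 10% × $588,126) = min($62,000, $58,812.6) = $58,812.6 (percentage binds)
Taxable value = $588,126 − $11,000 − $58,812.6 = $518,313.4
City of Fairoaks: $518,313.4 × 0.0076 = $3,939.18184
Transit Authority: $518,313.4 × 0.0008 = $414.65072
Haverlea Township: $518,313.4 × 0.0023 = $1,192.12082
Total = $5,545.95338

$5,546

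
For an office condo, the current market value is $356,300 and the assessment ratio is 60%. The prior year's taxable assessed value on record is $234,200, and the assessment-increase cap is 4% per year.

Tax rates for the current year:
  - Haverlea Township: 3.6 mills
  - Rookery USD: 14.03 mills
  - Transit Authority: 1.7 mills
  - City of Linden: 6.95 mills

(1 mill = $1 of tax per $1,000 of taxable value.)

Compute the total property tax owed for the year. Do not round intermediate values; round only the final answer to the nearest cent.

Uncapped assessed value = $356,300 × 0.6 = $213,780
Cap limit = $234,200 × 1.04 = $243,568
Taxable assessed value = min($213,780, $243,568) = $213,780 (cap does not bind)
Haverlea Township: $213,780 × 0.0036 = $769.608
Rookery USD: $213,780 × 0.01403 = $2,999.3334
Transit Authority: $213,780 × 0.0017 = $363.426
City of Linden: $213,780 × 0.00695 = $1,485.771
Total = $5,618.1384

$5,618.14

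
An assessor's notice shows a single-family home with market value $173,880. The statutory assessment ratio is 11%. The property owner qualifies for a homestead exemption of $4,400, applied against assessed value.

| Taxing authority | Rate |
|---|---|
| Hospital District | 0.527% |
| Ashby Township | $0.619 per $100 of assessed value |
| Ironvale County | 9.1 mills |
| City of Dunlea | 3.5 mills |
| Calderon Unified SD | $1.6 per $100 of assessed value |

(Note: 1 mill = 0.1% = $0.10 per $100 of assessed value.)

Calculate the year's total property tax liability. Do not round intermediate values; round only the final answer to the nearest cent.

Assessed value = $173,880 × 0.11 = $19,126.8
Taxable value = $19,126.8 − $4,400 = $14,726.8
Hospital District: $14,726.8 × 0.00527 = $77.610236
Ashby Township: $14,726.8 × 0.00619 = $91.158892
Ironvale County: $14,726.8 × 0.0091 = $134.01388
City of Dunlea: $14,726.8 × 0.0035 = $51.5438
Calderon Unified SD: $14,726.8 × 0.016 = $235.6288
Total = $589.955608

$589.96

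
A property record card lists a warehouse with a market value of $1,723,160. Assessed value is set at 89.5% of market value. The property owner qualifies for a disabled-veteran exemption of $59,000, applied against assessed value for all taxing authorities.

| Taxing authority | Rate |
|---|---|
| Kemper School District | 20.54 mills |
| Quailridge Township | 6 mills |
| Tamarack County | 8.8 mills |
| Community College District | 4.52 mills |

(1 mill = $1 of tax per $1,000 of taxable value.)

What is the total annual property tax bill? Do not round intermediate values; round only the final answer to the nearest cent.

$59,121.48

Assessed value = $1,723,160 × 0.895 = $1,542,228.2
Taxable value = $1,542,228.2 − $59,000 = $1,483,228.2
Kemper School District: $1,483,228.2 × 0.02054 = $30,465.507228
Quailridge Township: $1,483,228.2 × 0.006 = $8,899.3692
Tamarack County: $1,483,228.2 × 0.0088 = $13,052.40816
Community College District: $1,483,228.2 × 0.00452 = $6,704.191464
Total = $30,465.507228 + $8,899.3692 + $13,052.40816 + $6,704.191464 = $59,121.476052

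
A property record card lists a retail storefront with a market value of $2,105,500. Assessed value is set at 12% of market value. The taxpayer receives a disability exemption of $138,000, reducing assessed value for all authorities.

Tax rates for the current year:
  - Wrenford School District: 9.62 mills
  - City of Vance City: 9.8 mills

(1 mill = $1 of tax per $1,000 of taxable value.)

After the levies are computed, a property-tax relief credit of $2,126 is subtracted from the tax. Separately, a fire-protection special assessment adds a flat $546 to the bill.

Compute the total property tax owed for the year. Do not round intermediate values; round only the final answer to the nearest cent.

$646.70

Assessed value = $2,105,500 × 0.12 = $252,660
Taxable value = $252,660 − $138,000 = $114,660
Wrenford School District: $114,660 × 0.00962 = $1,103.0292
City of Vance City: $114,660 × 0.0098 = $1,123.668
Levies subtotal = $2,226.6972
After credit = $2,226.6972 − $2,126 = $100.6972
Total = $100.6972 + $546 = $646.6972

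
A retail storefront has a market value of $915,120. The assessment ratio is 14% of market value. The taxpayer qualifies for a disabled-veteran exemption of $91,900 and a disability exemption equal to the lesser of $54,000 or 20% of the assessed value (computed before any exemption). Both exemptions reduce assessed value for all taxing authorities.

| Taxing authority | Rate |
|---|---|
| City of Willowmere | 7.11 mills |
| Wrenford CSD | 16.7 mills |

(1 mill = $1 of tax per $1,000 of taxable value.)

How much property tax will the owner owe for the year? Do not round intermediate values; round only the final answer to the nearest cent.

Assessed value = $915,120 × 0.14 = $128,116.8
Disability exemption = min($54,000, 20% × $128,116.8) = min($54,000, $25,623.36) = $25,623.36 (percentage binds)
Taxable value = $128,116.8 − $91,900 − $25,623.36 = $10,593.44
City of Willowmere: $10,593.44 × 0.00711 = $75.3193584
Wrenford CSD: $10,593.44 × 0.0167 = $176.910448
Total = $252.2298064

$252.23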